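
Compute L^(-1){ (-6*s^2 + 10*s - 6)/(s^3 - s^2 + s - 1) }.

-exp(t) + 5*sin(t) - 5*cos(t)

Factor the denominator: s^3 - s^2 + s - 1 = (s - 1)*(s^2 + 1).
Partial fraction decomposition gives [-1/(s - 1)] + [-5*s/(s^2 + 1)] + [5/(s^2 + 1)].
Invert each term: -1/(s - 1) ↔ -e^(t); -5·s/(s^2 + 1) ↔ -5cos(t); 5·1/(s^2 + 1) ↔ 5sin(t).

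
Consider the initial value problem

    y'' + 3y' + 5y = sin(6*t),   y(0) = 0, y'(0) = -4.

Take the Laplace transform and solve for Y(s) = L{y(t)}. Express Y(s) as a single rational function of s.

Take the Laplace transform of both sides.
The derivative rules (L{y''} = s^2 Y - s·y(0) - y'(0) and L{y'} = sY - y(0), with y(0) = 0, y'(0) = -4) turn the left side into (s^2 + 3*s + 5)Y - (-4).
The right side is L{sin(6*t)} = 6/(s^2 + 36).
So (s^2 + 3*s + 5)Y = 6/(s^2 + 36) + (-4).
Isolate Y and clear denominators.

Y(s) = (-4*s^2 - 138)/(s^4 + 3*s^3 + 41*s^2 + 108*s + 180)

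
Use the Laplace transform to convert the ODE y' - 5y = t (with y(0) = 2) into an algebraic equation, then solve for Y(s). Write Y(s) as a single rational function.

Apply the Laplace transform to the equation.
Using L{y'} = sY - y(0) = sY - 2, the left side becomes (s - 5)Y - (2).
The right side is L{t} = s^(-2).
So (s - 5)Y = s^(-2) + (2).
Divide through and combine into a single rational function.

Y(s) = (2*s^2 + 1)/(s^3 - 5*s^2)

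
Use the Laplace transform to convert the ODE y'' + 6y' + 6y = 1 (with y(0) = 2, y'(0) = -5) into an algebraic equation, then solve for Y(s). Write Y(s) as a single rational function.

Y(s) = (2*s^2 + 7*s + 1)/(s^3 + 6*s^2 + 6*s)

Apply the Laplace transform to the equation.
Using L{y''} = s^2 Y - s·y(0) - y'(0) and L{y'} = sY - y(0), with y(0) = 2, y'(0) = -5, the left side becomes (s^2 + 6*s + 6)Y - (2*s + 7).
The right side is L{1} = 1/s.
So (s^2 + 6*s + 6)Y = 1/s + (2*s + 7).
Solve for Y(s) and write it as one ratio of polynomials.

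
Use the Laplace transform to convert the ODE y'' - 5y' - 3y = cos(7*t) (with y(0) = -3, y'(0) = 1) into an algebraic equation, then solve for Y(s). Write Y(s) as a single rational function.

Take the Laplace transform of both sides.
With L{y''} = s^2 Y - s·y(0) - y'(0) and L{y'} = sY - y(0), with y(0) = -3, y'(0) = 1: the LHS transforms to (s^2 - 5*s - 3)Y - (-3*s + 16).
The right side is L{cos(7*t)} = s/(s^2 + 49).
So (s^2 - 5*s - 3)Y = s/(s^2 + 49) + (-3*s + 16).
Solve for Y(s) and write it as one ratio of polynomials.

Y(s) = (-3*s^3 + 16*s^2 - 146*s + 784)/(s^4 - 5*s^3 + 46*s^2 - 245*s - 147)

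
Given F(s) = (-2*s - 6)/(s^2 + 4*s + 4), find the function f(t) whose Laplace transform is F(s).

f(t) = -2*t*exp(-2*t) - 2*exp(-2*t)

Factor the denominator: s^2 + 4*s + 4 = (s + 2)^2.
Partial fraction decomposition gives [-2/(s + 2)] + [-2/(s + 2)^2].
Invert each term: -2/(s + 2) ↔ -2e^(-2t); -2/(s + 2)^2 ↔ -2t·e^(-2t).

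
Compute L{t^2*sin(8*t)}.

L{sin(8t)} = 8/(s^2 + 64).
Then apply L{t^2·g(t)} = (-1)^2 d^2/ds^2[G(s)] with G(s) = 8/(s^2 + 64):
differentiating 2 times and applying the sign gives 16*(3*s^2 - 64)/(s^2 + 64)^3.

16*(3*s^2 - 64)/(s^2 + 64)^3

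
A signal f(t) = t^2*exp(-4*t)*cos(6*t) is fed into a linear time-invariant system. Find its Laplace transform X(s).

X(s) = 2*(s + 4)*(s^2 + 8*s - 92)/(s^2 + 8*s + 52)^3

L{cos(6t)} = s/(s^2 + 36).
Multiplying by e^(-4t) shifts s → s + 4, so L{exp(-4*t)*cos(6*t)} = (s + 4)/((s + 4)^2 + 36).
Then apply L{t^2·g(t)} = (-1)^2 d^2/ds^2[G(s)] with G(s) = (s + 4)/((s + 4)^2 + 36):
differentiating 2 times and applying the sign gives 2*(s + 4)*(s^2 + 8*s - 92)/(s^2 + 8*s + 52)^3.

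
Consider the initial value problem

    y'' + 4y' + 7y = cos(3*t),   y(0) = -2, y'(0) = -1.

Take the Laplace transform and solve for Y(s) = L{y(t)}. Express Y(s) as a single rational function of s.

Y(s) = (-2*s^3 - 9*s^2 - 17*s - 81)/(s^4 + 4*s^3 + 16*s^2 + 36*s + 63)

Take the Laplace transform of both sides.
The derivative rules (L{y''} = s^2 Y - s·y(0) - y'(0) and L{y'} = sY - y(0), with y(0) = -2, y'(0) = -1) turn the left side into (s^2 + 4*s + 7)Y - (-2*s - 9).
The right side is L{cos(3*t)} = s/(s^2 + 9).
So (s^2 + 4*s + 7)Y = s/(s^2 + 9) + (-2*s - 9).
Isolate Y and clear denominators.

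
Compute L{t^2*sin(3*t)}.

18*(s^2 - 3)/(s^2 + 9)^3

L{sin(3t)} = 3/(s^2 + 9).
Then apply L{t^2·g(t)} = (-1)^2 d^2/ds^2[G(s)] with G(s) = 3/(s^2 + 9):
differentiating 2 times and applying the sign gives 18*(s^2 - 3)/(s^2 + 9)^3.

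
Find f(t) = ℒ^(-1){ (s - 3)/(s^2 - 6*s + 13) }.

f(t) = exp(3*t)*cos(2*t)

Rewrite the denominator: s^2 - 6*s + 13 = (s - 3)^2 + 4.
The form in (s - 3) signals a first-shifting-theorem factor e^(3t).
Since L{cos(2t)} = s/(s^2 + 4), the inverse is exp(3*t)*cos(2*t).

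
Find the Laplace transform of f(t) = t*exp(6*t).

(s - 6)^(-2)

L{e^(6t)} = 1/(s - 6).
Then apply L{t·g(t)} = -d/ds[H(s)] with H(s) = 1/(s - 6):
differentiating 1 time and applying the sign gives (s - 6)^(-2).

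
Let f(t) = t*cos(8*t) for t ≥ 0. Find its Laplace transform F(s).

L{cos(8t)} = s/(s^2 + 64).
Then apply L{t·g(t)} = -d/ds[G(s)] with G(s) = s/(s^2 + 64):
differentiating 1 time and applying the sign gives (s - 8)*(s + 8)/(s^2 + 64)^2.

F(s) = (s - 8)*(s + 8)/(s^2 + 64)^2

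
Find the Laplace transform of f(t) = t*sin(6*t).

L{sin(6t)} = 6/(s^2 + 36).
Then apply L{t·g(t)} = -d/ds[G(s)] with G(s) = 6/(s^2 + 36):
differentiating 1 time and applying the sign gives 12*s/(s^2 + 36)^2.

12*s/(s^2 + 36)^2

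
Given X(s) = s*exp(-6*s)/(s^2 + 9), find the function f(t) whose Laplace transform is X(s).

f(t) = Heaviside(t - 6)*(cos(3*t - 18))

The factor e^(-6s) signals a time shift by c = 6 (second shifting theorem).
L{cos(3t)} = s/(s^2 + 9), so L^-1{s/(s^2 + 9)} = cos(3*t).
Hence the inverse is u(t - 6) times that function evaluated at t - 6.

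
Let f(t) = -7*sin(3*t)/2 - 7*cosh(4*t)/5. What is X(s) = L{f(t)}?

X(s) = -7*s/(5*(s^2 - 16)) - 21/(2*(s^2 + 9))

Apply the Laplace transform termwise.
(-7/5)·[L{cosh(4t)} = s/(s^2 - 16)]; (-7/2)·[L{sin(3t)} = 3/(s^2 + 9)].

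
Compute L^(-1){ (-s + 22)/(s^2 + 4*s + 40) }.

4*exp(-2*t)*sin(6*t) - exp(-2*t)*cos(6*t)

Complete the square in the denominator: s^2 + 4*s + 40 = (s + 2)^2 + 6^2.
Split the numerator to match: -s + 22 = -1·(s + 2) + 4·6.
Invert each term: -1·(s + 2)/((s + 2)^2 + 36) ↔ -e^(-2t)cos(6t); 4·6/((s + 2)^2 + 36) ↔ 4e^(-2t)sin(6t).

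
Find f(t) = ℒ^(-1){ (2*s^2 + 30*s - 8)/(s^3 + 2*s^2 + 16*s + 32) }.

Factor the denominator: s^3 + 2*s^2 + 16*s + 32 = (s + 2)*(s^2 + 16).
Partial fraction decomposition gives [-3/(s + 2)] + [5*s/(s^2 + 16)] + [20/(s^2 + 16)].
Invert each term: -3/(s + 2) ↔ -3e^(-2t); 5·s/(s^2 + 16) ↔ 5cos(4t); 5·4/(s^2 + 16) ↔ 5sin(4t).

f(t) = 5*sin(4*t) + 5*cos(4*t) - 3*exp(-2*t)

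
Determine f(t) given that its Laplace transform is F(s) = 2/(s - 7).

f(t) = 2*exp(7*t)

Since L{e^(7t)} = 1/(s - 7), the inverse is e^(7*t), scaled by 2.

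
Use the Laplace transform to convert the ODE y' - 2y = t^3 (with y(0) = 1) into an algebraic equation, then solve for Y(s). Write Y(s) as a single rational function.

Apply the Laplace transform to the equation.
With L{y'} = sY - y(0) = sY - 1: the LHS transforms to (s - 2)Y - (1).
The right side is L{t^3} = 6/s^4.
So (s - 2)Y = 6/s^4 + (1).
Divide through and combine into a single rational function.

Y(s) = (s^4 + 6)/(s^5 - 2*s^4)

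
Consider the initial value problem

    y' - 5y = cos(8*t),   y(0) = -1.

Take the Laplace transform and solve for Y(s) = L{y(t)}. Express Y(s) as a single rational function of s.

Laplace-transform each side.
The derivative rules (L{y'} = sY - y(0) = sY - (-1)) turn the left side into (s - 5)Y - (-1).
The right side is L{cos(8*t)} = s/(s^2 + 64).
So (s - 5)Y = s/(s^2 + 64) + (-1).
Isolate Y and clear denominators.

Y(s) = (-s^2 + s - 64)/(s^3 - 5*s^2 + 64*s - 320)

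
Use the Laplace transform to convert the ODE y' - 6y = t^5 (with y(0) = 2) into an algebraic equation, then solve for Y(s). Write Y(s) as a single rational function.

Take the Laplace transform of both sides.
The derivative rules (L{y'} = sY - y(0) = sY - 2) turn the left side into (s - 6)Y - (2).
The right side is L{t^5} = 120/s^6.
So (s - 6)Y = 120/s^6 + (2).
Isolate Y and clear denominators.

Y(s) = (2*s^6 + 120)/(s^7 - 6*s^6)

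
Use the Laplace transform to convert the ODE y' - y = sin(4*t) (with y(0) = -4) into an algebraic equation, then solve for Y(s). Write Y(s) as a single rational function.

Y(s) = (-4*s^2 - 60)/(s^3 - s^2 + 16*s - 16)

Laplace-transform each side.
Using L{y'} = sY - y(0) = sY - (-4), the left side becomes (s - 1)Y - (-4).
The right side is L{sin(4*t)} = 4/(s^2 + 16).
So (s - 1)Y = 4/(s^2 + 16) + (-4).
Isolate Y and clear denominators.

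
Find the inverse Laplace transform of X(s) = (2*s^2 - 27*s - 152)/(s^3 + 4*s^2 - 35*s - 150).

-3*t*exp(-5*t) - 2*exp(6*t) + 4*exp(-5*t)

Factor the denominator: s^3 + 4*s^2 - 35*s - 150 = (s - 6)*(s + 5)^2.
Partial fraction decomposition gives [4/(s + 5)] + [-3/(s + 5)^2] + [-2/(s - 6)].
Invert each term: 4/(s + 5) ↔ 4e^(-5t); -3/(s + 5)^2 ↔ -3t·e^(-5t); -2/(s - 6) ↔ -2e^(6t).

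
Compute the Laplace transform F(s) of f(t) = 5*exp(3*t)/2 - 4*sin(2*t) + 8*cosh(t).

F(s) = 8*s/(s^2 - 1) - 8/(s^2 + 4) + 5/(2*(s - 3))

By linearity of the Laplace transform, transform each term separately.
(5/2)·[L{e^(3t)} = 1/(s - 3)]; (8)·[L{cosh(t)} = s/(s^2 - 1)]; (-4)·[L{sin(2t)} = 2/(s^2 + 4)].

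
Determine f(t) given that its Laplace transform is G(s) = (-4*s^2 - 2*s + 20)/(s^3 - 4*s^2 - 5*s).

Factor the denominator: s^3 - 4*s^2 - 5*s = s*(s - 5)*(s + 1).
Partial fraction decomposition gives [-4/s] + [-3/(s - 5)] + [3/(s + 1)].
Invert each term: -4/(s - 0) ↔ -4e^(0t); -3/(s - 5) ↔ -3e^(5t); 3/(s + 1) ↔ 3e^(-t).

f(t) = -3*exp(5*t) - 4 + 3*exp(-t)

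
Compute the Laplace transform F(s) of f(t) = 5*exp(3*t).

L{5} = 5/s.
By the first shifting theorem, multiplying by e^(3t) replaces s with s - 3.

F(s) = 5/(s - 3)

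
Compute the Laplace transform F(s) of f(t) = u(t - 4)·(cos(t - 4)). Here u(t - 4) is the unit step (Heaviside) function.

By the second shifting theorem, L{u(t - c)·g(t - c)} = e^(-cs)·G(s) with c = 4 and G(s) = L{g(t)}.
L{cos(t)} = s/(s^2 + 1).

F(s) = s*exp(-4*s)/(s^2 + 1)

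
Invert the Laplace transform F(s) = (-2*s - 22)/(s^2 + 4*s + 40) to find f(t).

Complete the square in the denominator: s^2 + 4*s + 40 = (s + 2)^2 + 6^2.
Split the numerator to match: -2*s - 22 = -2·(s + 2) - 3·6.
Invert each term: -2·(s + 2)/((s + 2)^2 + 36) ↔ -2e^(-2t)cos(6t); -3·6/((s + 2)^2 + 36) ↔ -3e^(-2t)sin(6t).

f(t) = -3*exp(-2*t)*sin(6*t) - 2*exp(-2*t)*cos(6*t)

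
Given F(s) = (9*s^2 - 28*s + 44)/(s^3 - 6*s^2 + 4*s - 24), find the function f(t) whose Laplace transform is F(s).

f(t) = 5*exp(6*t) - 2*sin(2*t) + 4*cos(2*t)

Factor the denominator: s^3 - 6*s^2 + 4*s - 24 = (s - 6)*(s^2 + 4).
Partial fraction decomposition gives [5/(s - 6)] + [4*s/(s^2 + 4)] + [-4/(s^2 + 4)].
Invert each term: 5/(s - 6) ↔ 5e^(6t); 4·s/(s^2 + 4) ↔ 4cos(2t); -2·2/(s^2 + 4) ↔ -2sin(2t).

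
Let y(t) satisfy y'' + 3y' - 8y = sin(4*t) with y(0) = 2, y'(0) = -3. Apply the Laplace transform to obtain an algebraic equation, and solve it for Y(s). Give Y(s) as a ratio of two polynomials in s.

Transform both sides with L{·}.
With L{y''} = s^2 Y - s·y(0) - y'(0) and L{y'} = sY - y(0), with y(0) = 2, y'(0) = -3: the LHS transforms to (s^2 + 3*s - 8)Y - (2*s + 3).
The right side is L{sin(4*t)} = 4/(s^2 + 16).
So (s^2 + 3*s - 8)Y = 4/(s^2 + 16) + (2*s + 3).
Divide through and combine into a single rational function.

Y(s) = (2*s^3 + 3*s^2 + 32*s + 52)/(s^4 + 3*s^3 + 8*s^2 + 48*s - 128)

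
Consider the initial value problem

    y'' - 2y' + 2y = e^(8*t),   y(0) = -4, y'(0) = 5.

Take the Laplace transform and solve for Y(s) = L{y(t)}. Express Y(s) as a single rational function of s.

Apply the Laplace transform to the equation.
Using L{y''} = s^2 Y - s·y(0) - y'(0) and L{y'} = sY - y(0), with y(0) = -4, y'(0) = 5, the left side becomes (s^2 - 2*s + 2)Y - (-4*s + 13).
The right side is L{e^(8*t)} = 1/(s - 8).
So (s^2 - 2*s + 2)Y = 1/(s - 8) + (-4*s + 13).
Divide through and combine into a single rational function.

Y(s) = (-4*s^2 + 45*s - 103)/(s^3 - 10*s^2 + 18*s - 16)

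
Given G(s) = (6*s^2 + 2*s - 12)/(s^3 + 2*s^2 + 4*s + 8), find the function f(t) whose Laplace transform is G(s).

f(t) = -4*sin(2*t) + 5*cos(2*t) + exp(-2*t)

Factor the denominator: s^3 + 2*s^2 + 4*s + 8 = (s + 2)*(s^2 + 4).
Partial fraction decomposition gives [1/(s + 2)] + [5*s/(s^2 + 4)] + [-8/(s^2 + 4)].
Invert each term: 1/(s + 2) ↔ e^(-2t); 5·s/(s^2 + 4) ↔ 5cos(2t); -4·2/(s^2 + 4) ↔ -4sin(2t).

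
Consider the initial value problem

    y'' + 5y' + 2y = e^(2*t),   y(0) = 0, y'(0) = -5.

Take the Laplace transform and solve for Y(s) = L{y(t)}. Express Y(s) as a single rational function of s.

Y(s) = (-5*s + 11)/(s^3 + 3*s^2 - 8*s - 4)

Transform both sides with L{·}.
With L{y''} = s^2 Y - s·y(0) - y'(0) and L{y'} = sY - y(0), with y(0) = 0, y'(0) = -5: the LHS transforms to (s^2 + 5*s + 2)Y - (-5).
The right side is L{e^(2*t)} = 1/(s - 2).
So (s^2 + 5*s + 2)Y = 1/(s - 2) + (-5).
Divide through and combine into a single rational function.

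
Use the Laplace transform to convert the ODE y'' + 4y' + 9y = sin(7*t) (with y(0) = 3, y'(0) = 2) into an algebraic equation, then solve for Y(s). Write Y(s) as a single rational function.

Apply the Laplace transform to the equation.
Using L{y''} = s^2 Y - s·y(0) - y'(0) and L{y'} = sY - y(0), with y(0) = 3, y'(0) = 2, the left side becomes (s^2 + 4*s + 9)Y - (3*s + 14).
The right side is L{sin(7*t)} = 7/(s^2 + 49).
So (s^2 + 4*s + 9)Y = 7/(s^2 + 49) + (3*s + 14).
Isolate Y and clear denominators.

Y(s) = (3*s^3 + 14*s^2 + 147*s + 693)/(s^4 + 4*s^3 + 58*s^2 + 196*s + 441)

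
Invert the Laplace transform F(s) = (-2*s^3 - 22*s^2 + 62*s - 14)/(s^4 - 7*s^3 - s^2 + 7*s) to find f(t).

f(t) = -4*exp(7*t) - 2*exp(t) - 2 + 6*exp(-t)

Factor the denominator: s^4 - 7*s^3 - s^2 + 7*s = s*(s - 7)*(s - 1)*(s + 1).
Partial fraction decomposition gives [-2/s] + [6/(s + 1)] + [-4/(s - 7)] + [-2/(s - 1)].
Invert each term: -2/(s - 0) ↔ -2e^(0t); 6/(s + 1) ↔ 6e^(-t); -4/(s - 7) ↔ -4e^(7t); -2/(s - 1) ↔ -2e^(t).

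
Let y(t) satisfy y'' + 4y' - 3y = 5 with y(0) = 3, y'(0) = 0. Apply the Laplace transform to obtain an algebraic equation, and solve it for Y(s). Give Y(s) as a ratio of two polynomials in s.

Y(s) = (3*s^2 + 12*s + 5)/(s^3 + 4*s^2 - 3*s)

Take the Laplace transform of both sides.
With L{y''} = s^2 Y - s·y(0) - y'(0) and L{y'} = sY - y(0), with y(0) = 3, y'(0) = 0: the LHS transforms to (s^2 + 4*s - 3)Y - (3*s + 12).
The right side is L{5} = 5/s.
So (s^2 + 4*s - 3)Y = 5/s + (3*s + 12).
Divide through and combine into a single rational function.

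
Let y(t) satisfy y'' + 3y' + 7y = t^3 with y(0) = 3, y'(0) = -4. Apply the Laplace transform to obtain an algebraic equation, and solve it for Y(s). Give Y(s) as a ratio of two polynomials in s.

Y(s) = (3*s^5 + 5*s^4 + 6)/(s^6 + 3*s^5 + 7*s^4)

Apply the Laplace transform to the equation.
With L{y''} = s^2 Y - s·y(0) - y'(0) and L{y'} = sY - y(0), with y(0) = 3, y'(0) = -4: the LHS transforms to (s^2 + 3*s + 7)Y - (3*s + 5).
The right side is L{t^3} = 6/s^4.
So (s^2 + 3*s + 7)Y = 6/s^4 + (3*s + 5).
Isolate Y and clear denominators.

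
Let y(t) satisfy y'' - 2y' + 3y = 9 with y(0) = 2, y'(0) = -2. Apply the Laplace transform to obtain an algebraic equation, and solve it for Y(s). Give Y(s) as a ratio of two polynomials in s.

Apply the Laplace transform to the equation.
The derivative rules (L{y''} = s^2 Y - s·y(0) - y'(0) and L{y'} = sY - y(0), with y(0) = 2, y'(0) = -2) turn the left side into (s^2 - 2*s + 3)Y - (2*s - 6).
The right side is L{9} = 9/s.
So (s^2 - 2*s + 3)Y = 9/s + (2*s - 6).
Isolate Y and clear denominators.

Y(s) = (2*s^2 - 6*s + 9)/(s^3 - 2*s^2 + 3*s)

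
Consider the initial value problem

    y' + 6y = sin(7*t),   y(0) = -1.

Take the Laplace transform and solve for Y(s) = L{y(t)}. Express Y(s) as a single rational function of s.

Y(s) = (-s^2 - 42)/(s^3 + 6*s^2 + 49*s + 294)

Apply the Laplace transform to the equation.
With L{y'} = sY - y(0) = sY - (-1): the LHS transforms to (s + 6)Y - (-1).
The right side is L{sin(7*t)} = 7/(s^2 + 49).
So (s + 6)Y = 7/(s^2 + 49) + (-1).
Isolate Y and clear denominators.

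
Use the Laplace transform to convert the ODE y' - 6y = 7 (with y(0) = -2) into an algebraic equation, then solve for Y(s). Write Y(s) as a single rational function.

Y(s) = (-2*s + 7)/(s^2 - 6*s)

Transform both sides with L{·}.
The derivative rules (L{y'} = sY - y(0) = sY - (-2)) turn the left side into (s - 6)Y - (-2).
The right side is L{7} = 7/s.
So (s - 6)Y = 7/s + (-2).
Solve for Y(s) and write it as one ratio of polynomials.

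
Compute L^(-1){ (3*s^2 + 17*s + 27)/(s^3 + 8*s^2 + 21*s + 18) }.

-3*t*exp(-3*t) + 5*exp(-2*t) - 2*exp(-3*t)

Factor the denominator: s^3 + 8*s^2 + 21*s + 18 = (s + 2)*(s + 3)^2.
Partial fraction decomposition gives [-2/(s + 3)] + [-3/(s + 3)^2] + [5/(s + 2)].
Invert each term: -2/(s + 3) ↔ -2e^(-3t); -3/(s + 3)^2 ↔ -3t·e^(-3t); 5/(s + 2) ↔ 5e^(-2t).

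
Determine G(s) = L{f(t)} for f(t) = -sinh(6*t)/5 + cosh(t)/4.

The transform is linear, so treat each term independently.
(-1/5)·[L{sinh(6t)} = 6/(s^2 - 36)]; (1/4)·[L{cosh(t)} = s/(s^2 - 1)].

G(s) = s/(4*(s^2 - 1)) - 6/(5*(s^2 - 36))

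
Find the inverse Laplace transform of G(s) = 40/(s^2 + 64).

Since L{sin(8t)} = 8/(s^2 + 64), the inverse is sin(8*t), scaled by 5.

5*sin(8*t)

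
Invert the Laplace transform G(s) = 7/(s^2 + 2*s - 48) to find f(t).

f(t) = exp(-t)*sinh(7*t)

Rewrite the denominator: s^2 + 2*s - 48 = (s + 1)^2 - 49.
The form in (s + 1) signals a first-shifting-theorem factor e^(-t).
Since L{sinh(7t)} = 7/(s^2 - 49), the inverse is exp(-t)*sinh(7*t).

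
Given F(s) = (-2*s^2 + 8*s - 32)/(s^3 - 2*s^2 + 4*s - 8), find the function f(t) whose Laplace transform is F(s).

f(t) = -3*exp(2*t) + 5*sin(2*t) + cos(2*t)

Factor the denominator: s^3 - 2*s^2 + 4*s - 8 = (s - 2)*(s^2 + 4).
Partial fraction decomposition gives [-3/(s - 2)] + [s/(s^2 + 4)] + [10/(s^2 + 4)].
Invert each term: -3/(s - 2) ↔ -3e^(2t); 1·s/(s^2 + 4) ↔ cos(2t); 5·2/(s^2 + 4) ↔ 5sin(2t).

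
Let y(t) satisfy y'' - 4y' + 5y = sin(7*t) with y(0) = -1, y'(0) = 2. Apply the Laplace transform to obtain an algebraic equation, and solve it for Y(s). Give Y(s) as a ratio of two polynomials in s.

Laplace-transform each side.
With L{y''} = s^2 Y - s·y(0) - y'(0) and L{y'} = sY - y(0), with y(0) = -1, y'(0) = 2: the LHS transforms to (s^2 - 4*s + 5)Y - (-s + 6).
The right side is L{sin(7*t)} = 7/(s^2 + 49).
So (s^2 - 4*s + 5)Y = 7/(s^2 + 49) + (-s + 6).
Isolate Y and clear denominators.

Y(s) = (-s^3 + 6*s^2 - 49*s + 301)/(s^4 - 4*s^3 + 54*s^2 - 196*s + 245)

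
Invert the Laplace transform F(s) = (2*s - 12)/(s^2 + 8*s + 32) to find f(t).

f(t) = -5*exp(-4*t)*sin(4*t) + 2*exp(-4*t)*cos(4*t)

Complete the square in the denominator: s^2 + 8*s + 32 = (s + 4)^2 + 4^2.
Split the numerator to match: 2*s - 12 = 2·(s + 4) - 5·4.
Invert each term: 2·(s + 4)/((s + 4)^2 + 16) ↔ 2e^(-4t)cos(4t); -5·4/((s + 4)^2 + 16) ↔ -5e^(-4t)sin(4t).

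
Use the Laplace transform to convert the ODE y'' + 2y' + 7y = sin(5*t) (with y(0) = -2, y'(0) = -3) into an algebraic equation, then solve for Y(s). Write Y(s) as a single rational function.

Take the Laplace transform of both sides.
The derivative rules (L{y''} = s^2 Y - s·y(0) - y'(0) and L{y'} = sY - y(0), with y(0) = -2, y'(0) = -3) turn the left side into (s^2 + 2*s + 7)Y - (-2*s - 7).
The right side is L{sin(5*t)} = 5/(s^2 + 25).
So (s^2 + 2*s + 7)Y = 5/(s^2 + 25) + (-2*s - 7).
Isolate Y and clear denominators.

Y(s) = (-2*s^3 - 7*s^2 - 50*s - 170)/(s^4 + 2*s^3 + 32*s^2 + 50*s + 175)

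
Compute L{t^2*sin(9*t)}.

L{sin(9t)} = 9/(s^2 + 81).
Then apply L{t^2·g(t)} = (-1)^2 d^2/ds^2[G(s)] with G(s) = 9/(s^2 + 81):
differentiating 2 times and applying the sign gives 54*(s^2 - 27)/(s^2 + 81)^3.

54*(s^2 - 27)/(s^2 + 81)^3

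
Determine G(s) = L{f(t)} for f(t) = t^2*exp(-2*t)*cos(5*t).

L{cos(5t)} = s/(s^2 + 25).
Multiplying by e^(-2t) shifts s → s + 2, so L{exp(-2*t)*cos(5*t)} = (s + 2)/((s + 2)^2 + 25).
Then apply L{t^2·g(t)} = (-1)^2 d^2/ds^2[H(s)] with H(s) = (s + 2)/((s + 2)^2 + 25):
differentiating 2 times and applying the sign gives 2*(s + 2)*(s^2 + 4*s - 71)/(s^2 + 4*s + 29)^3.

G(s) = 2*(s + 2)*(s^2 + 4*s - 71)/(s^2 + 4*s + 29)^3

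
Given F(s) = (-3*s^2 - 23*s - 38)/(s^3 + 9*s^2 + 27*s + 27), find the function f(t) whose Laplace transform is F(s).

Factor the denominator: s^3 + 9*s^2 + 27*s + 27 = (s + 3)^3.
Partial fraction decomposition gives [-3/(s + 3)] + [-5/(s + 3)^2] + [4/(s + 3)^3].
Invert each term: -3/(s + 3) ↔ -3e^(-3t); -5/(s + 3)^2 ↔ -5t·e^(-3t); 4/(s + 3)^3 ↔ (2)t^2·e^(-3t).

f(t) = 2*t^2*exp(-3*t) - 5*t*exp(-3*t) - 3*exp(-3*t)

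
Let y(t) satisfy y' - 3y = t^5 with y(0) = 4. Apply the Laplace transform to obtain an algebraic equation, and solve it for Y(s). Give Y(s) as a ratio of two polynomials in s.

Transform both sides with L{·}.
With L{y'} = sY - y(0) = sY - 4: the LHS transforms to (s - 3)Y - (4).
The right side is L{t^5} = 120/s^6.
So (s - 3)Y = 120/s^6 + (4).
Isolate Y and clear denominators.

Y(s) = (4*s^6 + 120)/(s^7 - 3*s^6)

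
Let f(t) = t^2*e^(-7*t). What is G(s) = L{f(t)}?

G(s) = 2/(s + 7)^3

L{e^(-7t)} = 1/(s + 7).
Then apply L{t^2·g(t)} = (-1)^2 d^2/ds^2[H(s)] with H(s) = 1/(s + 7):
differentiating 2 times and applying the sign gives 2/(s + 7)^3.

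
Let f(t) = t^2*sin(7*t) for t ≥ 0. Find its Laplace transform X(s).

X(s) = 14*(3*s^2 - 49)/(s^2 + 49)^3

L{sin(7t)} = 7/(s^2 + 49).
Then apply L{t^2·g(t)} = (-1)^2 d^2/ds^2[G(s)] with G(s) = 7/(s^2 + 49):
differentiating 2 times and applying the sign gives 14*(3*s^2 - 49)/(s^2 + 49)^3.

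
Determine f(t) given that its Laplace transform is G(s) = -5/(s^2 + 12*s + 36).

f(t) = -5*t*exp(-6*t)

Rewrite the denominator: s^2 + 12*s + 36 = (s + 6)^2.
The form in (s + 6) signals a first-shifting-theorem factor e^(-6t).
Since L{t} = 1!/s^2 = 1/s^2, the inverse is t*e^(-6*t), scaled by -5.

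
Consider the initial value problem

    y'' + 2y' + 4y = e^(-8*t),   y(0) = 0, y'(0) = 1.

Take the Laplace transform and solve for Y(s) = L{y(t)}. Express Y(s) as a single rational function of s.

Y(s) = (s + 9)/(s^3 + 10*s^2 + 20*s + 32)

Apply the Laplace transform to the equation.
With L{y''} = s^2 Y - s·y(0) - y'(0) and L{y'} = sY - y(0), with y(0) = 0, y'(0) = 1: the LHS transforms to (s^2 + 2*s + 4)Y - (1).
The right side is L{e^(-8*t)} = 1/(s + 8).
So (s^2 + 2*s + 4)Y = 1/(s + 8) + (1).
Divide through and combine into a single rational function.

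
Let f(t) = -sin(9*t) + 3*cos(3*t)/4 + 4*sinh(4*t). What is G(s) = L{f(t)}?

The transform is linear, so treat each term independently.
(-1)·[L{sin(9t)} = 9/(s^2 + 81)]; (3/4)·[L{cos(3t)} = s/(s^2 + 9)]; (4)·[L{sinh(4t)} = 4/(s^2 - 16)].

G(s) = 3*s/(4*(s^2 + 9)) - 9/(s^2 + 81) + 16/(s^2 - 16)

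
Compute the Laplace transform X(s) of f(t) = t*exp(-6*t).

X(s) = (s + 6)^(-2)

L{e^(-6t)} = 1/(s + 6).
Then apply L{t·g(t)} = -d/ds[G(s)] with G(s) = 1/(s + 6):
differentiating 1 time and applying the sign gives (s + 6)^(-2).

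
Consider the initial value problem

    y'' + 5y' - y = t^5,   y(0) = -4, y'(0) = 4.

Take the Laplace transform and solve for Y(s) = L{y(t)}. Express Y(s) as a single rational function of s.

Y(s) = (-4*s^7 - 16*s^6 + 120)/(s^8 + 5*s^7 - s^6)

Apply the Laplace transform to the equation.
With L{y''} = s^2 Y - s·y(0) - y'(0) and L{y'} = sY - y(0), with y(0) = -4, y'(0) = 4: the LHS transforms to (s^2 + 5*s - 1)Y - (-4*s - 16).
The right side is L{t^5} = 120/s^6.
So (s^2 + 5*s - 1)Y = 120/s^6 + (-4*s - 16).
Divide through and combine into a single rational function.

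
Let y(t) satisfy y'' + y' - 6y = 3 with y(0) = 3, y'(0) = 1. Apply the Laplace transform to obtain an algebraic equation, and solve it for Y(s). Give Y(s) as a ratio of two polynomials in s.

Y(s) = (3*s^2 + 4*s + 3)/(s^3 + s^2 - 6*s)

Take the Laplace transform of both sides.
The derivative rules (L{y''} = s^2 Y - s·y(0) - y'(0) and L{y'} = sY - y(0), with y(0) = 3, y'(0) = 1) turn the left side into (s^2 + s - 6)Y - (3*s + 4).
The right side is L{3} = 3/s.
So (s^2 + s - 6)Y = 3/s + (3*s + 4).
Isolate Y and clear denominators.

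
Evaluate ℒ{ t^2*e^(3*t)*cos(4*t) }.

L{cos(4t)} = s/(s^2 + 16).
Multiplying by e^(3t) shifts s → s - 3, so L{e^(3*t)*cos(4*t)} = (s - 3)/((s - 3)^2 + 16).
Then apply L{t^2·g(t)} = (-1)^2 d^2/ds^2[G(s)] with G(s) = (s - 3)/((s - 3)^2 + 16):
differentiating 2 times and applying the sign gives 2*(s - 3)*(s^2 - 6*s - 39)/(s^2 - 6*s + 25)^3.

2*(s - 3)*(s^2 - 6*s - 39)/(s^2 - 6*s + 25)^3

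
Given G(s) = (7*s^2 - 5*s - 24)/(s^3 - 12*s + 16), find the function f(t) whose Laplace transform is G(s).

Factor the denominator: s^3 - 12*s + 16 = (s - 2)^2*(s + 4).
Partial fraction decomposition gives [4/(s - 2)] + [-1/(s - 2)^2] + [3/(s + 4)].
Invert each term: 4/(s - 2) ↔ 4e^(2t); -1/(s - 2)^2 ↔ -t·e^(2t); 3/(s + 4) ↔ 3e^(-4t).

f(t) = -t*exp(2*t) + 4*exp(2*t) + 3*exp(-4*t)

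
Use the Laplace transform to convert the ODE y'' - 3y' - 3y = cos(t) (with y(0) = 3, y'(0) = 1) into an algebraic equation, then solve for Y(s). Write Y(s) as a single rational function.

Take the Laplace transform of both sides.
Using L{y''} = s^2 Y - s·y(0) - y'(0) and L{y'} = sY - y(0), with y(0) = 3, y'(0) = 1, the left side becomes (s^2 - 3*s - 3)Y - (3*s - 8).
The right side is L{cos(t)} = s/(s^2 + 1).
So (s^2 - 3*s - 3)Y = s/(s^2 + 1) + (3*s - 8).
Divide through and combine into a single rational function.

Y(s) = (3*s^3 - 8*s^2 + 4*s - 8)/(s^4 - 3*s^3 - 2*s^2 - 3*s - 3)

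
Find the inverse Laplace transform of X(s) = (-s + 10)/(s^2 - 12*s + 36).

Factor the denominator: s^2 - 12*s + 36 = (s - 6)^2.
Partial fraction decomposition gives [-1/(s - 6)] + [4/(s - 6)^2].
Invert each term: -1/(s - 6) ↔ -e^(6t); 4/(s - 6)^2 ↔ 4t·e^(6t).

4*t*exp(6*t) - exp(6*t)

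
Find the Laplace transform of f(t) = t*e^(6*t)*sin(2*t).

4*(s - 6)/(s^2 - 12*s + 40)^2

L{sin(2t)} = 2/(s^2 + 4).
Multiplying by e^(6t) shifts s → s - 6, so L{e^(6*t)*sin(2*t)} = 2/((s - 6)^2 + 4).
Then apply L{t·g(t)} = -d/ds[H(s)] with H(s) = 2/((s - 6)^2 + 4):
differentiating 1 time and applying the sign gives 4*(s - 6)/(s^2 - 12*s + 40)^2.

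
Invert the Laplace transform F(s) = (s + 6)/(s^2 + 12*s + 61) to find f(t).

f(t) = exp(-6*t)*cos(5*t)

Rewrite the denominator: s^2 + 12*s + 61 = (s + 6)^2 + 25.
The form in (s + 6) signals a first-shifting-theorem factor e^(-6t).
Since L{cos(5t)} = s/(s^2 + 25), the inverse is e^(-6*t)*cos(5*t).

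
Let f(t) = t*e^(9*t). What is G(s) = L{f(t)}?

G(s) = (s - 9)^(-2)

L{e^(9t)} = 1/(s - 9).
Then apply L{t·g(t)} = -d/ds[H(s)] with H(s) = 1/(s - 9):
differentiating 1 time and applying the sign gives (s - 9)^(-2).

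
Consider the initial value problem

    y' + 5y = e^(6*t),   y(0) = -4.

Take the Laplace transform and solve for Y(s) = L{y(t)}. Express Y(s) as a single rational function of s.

Laplace-transform each side.
With L{y'} = sY - y(0) = sY - (-4): the LHS transforms to (s + 5)Y - (-4).
The right side is L{e^(6*t)} = 1/(s - 6).
So (s + 5)Y = 1/(s - 6) + (-4).
Solve for Y(s) and write it as one ratio of polynomials.

Y(s) = (-4*s + 25)/(s^2 - s - 30)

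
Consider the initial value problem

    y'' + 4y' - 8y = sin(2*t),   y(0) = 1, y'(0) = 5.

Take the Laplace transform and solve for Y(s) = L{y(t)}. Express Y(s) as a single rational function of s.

Take the Laplace transform of both sides.
Using L{y''} = s^2 Y - s·y(0) - y'(0) and L{y'} = sY - y(0), with y(0) = 1, y'(0) = 5, the left side becomes (s^2 + 4*s - 8)Y - (s + 9).
The right side is L{sin(2*t)} = 2/(s^2 + 4).
So (s^2 + 4*s - 8)Y = 2/(s^2 + 4) + (s + 9).
Isolate Y and clear denominators.

Y(s) = (s^3 + 9*s^2 + 4*s + 38)/(s^4 + 4*s^3 - 4*s^2 + 16*s - 32)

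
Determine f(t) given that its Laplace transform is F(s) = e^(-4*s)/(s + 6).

The factor e^(-4s) signals a time shift by c = 4 (second shifting theorem).
L{e^(-6t)} = 1/(s + 6), so L^-1{1/(s + 6)} = e^(-6*t).
Hence the inverse is u(t - 4) times that function evaluated at t - 4.

f(t) = Heaviside(t - 4)*(exp(-6*t + 24))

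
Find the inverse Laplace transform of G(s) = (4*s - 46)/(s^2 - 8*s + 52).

Complete the square in the denominator: s^2 - 8*s + 52 = (s - 4)^2 + 6^2.
Split the numerator to match: 4*s - 46 = 4·(s - 4) - 5·6.
Invert each term: 4·(s - 4)/((s - 4)^2 + 36) ↔ 4e^(4t)cos(6t); -5·6/((s - 4)^2 + 36) ↔ -5e^(4t)sin(6t).

-5*exp(4*t)*sin(6*t) + 4*exp(4*t)*cos(6*t)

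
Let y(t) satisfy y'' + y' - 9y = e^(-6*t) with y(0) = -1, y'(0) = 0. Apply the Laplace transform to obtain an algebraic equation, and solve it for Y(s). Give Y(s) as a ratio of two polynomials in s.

Y(s) = (-s^2 - 7*s - 5)/(s^3 + 7*s^2 - 3*s - 54)

Take the Laplace transform of both sides.
The derivative rules (L{y''} = s^2 Y - s·y(0) - y'(0) and L{y'} = sY - y(0), with y(0) = -1, y'(0) = 0) turn the left side into (s^2 + s - 9)Y - (-s - 1).
The right side is L{e^(-6*t)} = 1/(s + 6).
So (s^2 + s - 9)Y = 1/(s + 6) + (-s - 1).
Solve for Y(s) and write it as one ratio of polynomials.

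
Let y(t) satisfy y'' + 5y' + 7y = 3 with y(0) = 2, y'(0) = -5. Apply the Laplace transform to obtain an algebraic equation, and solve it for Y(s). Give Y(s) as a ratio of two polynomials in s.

Y(s) = (2*s^2 + 5*s + 3)/(s^3 + 5*s^2 + 7*s)

Transform both sides with L{·}.
Using L{y''} = s^2 Y - s·y(0) - y'(0) and L{y'} = sY - y(0), with y(0) = 2, y'(0) = -5, the left side becomes (s^2 + 5*s + 7)Y - (2*s + 5).
The right side is L{3} = 3/s.
So (s^2 + 5*s + 7)Y = 3/s + (2*s + 5).
Solve for Y(s) and write it as one ratio of polynomials.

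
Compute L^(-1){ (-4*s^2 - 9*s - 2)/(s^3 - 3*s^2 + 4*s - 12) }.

Factor the denominator: s^3 - 3*s^2 + 4*s - 12 = (s - 3)*(s^2 + 4).
Partial fraction decomposition gives [-5/(s - 3)] + [s/(s^2 + 4)] + [-6/(s^2 + 4)].
Invert each term: -5/(s - 3) ↔ -5e^(3t); 1·s/(s^2 + 4) ↔ cos(2t); -3·2/(s^2 + 4) ↔ -3sin(2t).

-5*exp(3*t) - 3*sin(2*t) + cos(2*t)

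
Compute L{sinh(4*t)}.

4/(s^2 - 16)

L{sinh(4t)} = 4/(s^2 - 16).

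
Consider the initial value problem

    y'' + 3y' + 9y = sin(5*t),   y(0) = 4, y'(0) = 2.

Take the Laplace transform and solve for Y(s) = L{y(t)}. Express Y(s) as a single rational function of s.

Take the Laplace transform of both sides.
Using L{y''} = s^2 Y - s·y(0) - y'(0) and L{y'} = sY - y(0), with y(0) = 4, y'(0) = 2, the left side becomes (s^2 + 3*s + 9)Y - (4*s + 14).
The right side is L{sin(5*t)} = 5/(s^2 + 25).
So (s^2 + 3*s + 9)Y = 5/(s^2 + 25) + (4*s + 14).
Divide through and combine into a single rational function.

Y(s) = (4*s^3 + 14*s^2 + 100*s + 355)/(s^4 + 3*s^3 + 34*s^2 + 75*s + 225)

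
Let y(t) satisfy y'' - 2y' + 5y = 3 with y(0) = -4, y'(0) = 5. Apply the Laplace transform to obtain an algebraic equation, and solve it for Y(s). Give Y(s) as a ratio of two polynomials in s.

Y(s) = (-4*s^2 + 13*s + 3)/(s^3 - 2*s^2 + 5*s)

Apply the Laplace transform to the equation.
With L{y''} = s^2 Y - s·y(0) - y'(0) and L{y'} = sY - y(0), with y(0) = -4, y'(0) = 5: the LHS transforms to (s^2 - 2*s + 5)Y - (-4*s + 13).
The right side is L{3} = 3/s.
So (s^2 - 2*s + 5)Y = 3/s + (-4*s + 13).
Divide through and combine into a single rational function.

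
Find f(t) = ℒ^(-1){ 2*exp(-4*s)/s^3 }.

The factor e^(-4s) signals a time shift by c = 4 (second shifting theorem).
L{t^2} = 2!/s^3 = 2/s^3, so L^-1{2/s^3} = t^2.
Hence the inverse is u(t - 4) times that function evaluated at t - 4.

f(t) = Heaviside(t - 4)*((t - 4)^2)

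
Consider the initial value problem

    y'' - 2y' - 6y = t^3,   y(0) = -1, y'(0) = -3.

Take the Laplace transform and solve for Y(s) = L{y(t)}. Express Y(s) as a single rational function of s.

Take the Laplace transform of both sides.
The derivative rules (L{y''} = s^2 Y - s·y(0) - y'(0) and L{y'} = sY - y(0), with y(0) = -1, y'(0) = -3) turn the left side into (s^2 - 2*s - 6)Y - (-s - 1).
The right side is L{t^3} = 6/s^4.
So (s^2 - 2*s - 6)Y = 6/s^4 + (-s - 1).
Divide through and combine into a single rational function.

Y(s) = (-s^5 - s^4 + 6)/(s^6 - 2*s^5 - 6*s^4)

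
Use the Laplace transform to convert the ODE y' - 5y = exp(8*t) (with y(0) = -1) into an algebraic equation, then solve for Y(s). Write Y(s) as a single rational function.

Apply the Laplace transform to the equation.
With L{y'} = sY - y(0) = sY - (-1): the LHS transforms to (s - 5)Y - (-1).
The right side is L{exp(8*t)} = 1/(s - 8).
So (s - 5)Y = 1/(s - 8) + (-1).
Divide through and combine into a single rational function.

Y(s) = (-s + 9)/(s^2 - 13*s + 40)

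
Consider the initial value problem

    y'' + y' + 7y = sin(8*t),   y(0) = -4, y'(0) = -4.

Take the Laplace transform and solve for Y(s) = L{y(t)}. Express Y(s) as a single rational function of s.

Transform both sides with L{·}.
Using L{y''} = s^2 Y - s·y(0) - y'(0) and L{y'} = sY - y(0), with y(0) = -4, y'(0) = -4, the left side becomes (s^2 + s + 7)Y - (-4*s - 8).
The right side is L{sin(8*t)} = 8/(s^2 + 64).
So (s^2 + s + 7)Y = 8/(s^2 + 64) + (-4*s - 8).
Isolate Y and clear denominators.

Y(s) = (-4*s^3 - 8*s^2 - 256*s - 504)/(s^4 + s^3 + 71*s^2 + 64*s + 448)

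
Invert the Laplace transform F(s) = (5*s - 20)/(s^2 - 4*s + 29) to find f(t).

f(t) = -2*exp(2*t)*sin(5*t) + 5*exp(2*t)*cos(5*t)

Complete the square in the denominator: s^2 - 4*s + 29 = (s - 2)^2 + 5^2.
Split the numerator to match: 5*s - 20 = 5·(s - 2) - 2·5.
Invert each term: 5·(s - 2)/((s - 2)^2 + 25) ↔ 5e^(2t)cos(5t); -2·5/((s - 2)^2 + 25) ↔ -2e^(2t)sin(5t).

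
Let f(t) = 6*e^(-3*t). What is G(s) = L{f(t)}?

L{6} = 6/s.
By the first shifting theorem, multiplying by e^(-3t) replaces s with s + 3.

G(s) = 6/(s + 3)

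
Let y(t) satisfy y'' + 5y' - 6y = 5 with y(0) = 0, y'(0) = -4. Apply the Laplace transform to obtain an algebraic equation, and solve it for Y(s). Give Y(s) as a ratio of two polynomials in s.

Take the Laplace transform of both sides.
With L{y''} = s^2 Y - s·y(0) - y'(0) and L{y'} = sY - y(0), with y(0) = 0, y'(0) = -4: the LHS transforms to (s^2 + 5*s - 6)Y - (-4).
The right side is L{5} = 5/s.
So (s^2 + 5*s - 6)Y = 5/s + (-4).
Divide through and combine into a single rational function.

Y(s) = (-4*s + 5)/(s^3 + 5*s^2 - 6*s)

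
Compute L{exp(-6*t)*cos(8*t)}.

(s + 6)/((s + 6)^2 + 64)

L{cos(8t)} = s/(s^2 + 64).
By the first shifting theorem, multiplying by e^(-6t) replaces s with s + 6.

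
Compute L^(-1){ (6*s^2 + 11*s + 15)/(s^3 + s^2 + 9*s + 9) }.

Factor the denominator: s^3 + s^2 + 9*s + 9 = (s + 1)*(s^2 + 9).
Partial fraction decomposition gives [1/(s + 1)] + [5*s/(s^2 + 9)] + [6/(s^2 + 9)].
Invert each term: 1/(s + 1) ↔ e^(-t); 5·s/(s^2 + 9) ↔ 5cos(3t); 2·3/(s^2 + 9) ↔ 2sin(3t).

2*sin(3*t) + 5*cos(3*t) + exp(-t)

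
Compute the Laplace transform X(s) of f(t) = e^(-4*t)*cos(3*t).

X(s) = (s + 4)/((s + 4)^2 + 9)

L{cos(3t)} = s/(s^2 + 9).
By the first shifting theorem, multiplying by e^(-4t) replaces s with s + 4.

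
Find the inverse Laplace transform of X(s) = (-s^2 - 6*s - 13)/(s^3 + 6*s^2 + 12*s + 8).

-5*t^2*exp(-2*t)/2 - 2*t*exp(-2*t) - exp(-2*t)

Factor the denominator: s^3 + 6*s^2 + 12*s + 8 = (s + 2)^3.
Partial fraction decomposition gives [-1/(s + 2)] + [-2/(s + 2)^2] + [-5/(s + 2)^3].
Invert each term: -1/(s + 2) ↔ -e^(-2t); -2/(s + 2)^2 ↔ -2t·e^(-2t); -5/(s + 2)^3 ↔ (-5/2)t^2·e^(-2t).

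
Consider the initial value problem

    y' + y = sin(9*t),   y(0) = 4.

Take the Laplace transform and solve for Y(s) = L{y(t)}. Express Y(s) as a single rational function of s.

Take the Laplace transform of both sides.
Using L{y'} = sY - y(0) = sY - 4, the left side becomes (s + 1)Y - (4).
The right side is L{sin(9*t)} = 9/(s^2 + 81).
So (s + 1)Y = 9/(s^2 + 81) + (4).
Divide through and combine into a single rational function.

Y(s) = (4*s^2 + 333)/(s^3 + s^2 + 81*s + 81)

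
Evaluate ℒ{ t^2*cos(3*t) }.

2*s*(s^2 - 27)/(s^2 + 9)^3

L{cos(3t)} = s/(s^2 + 9).
Then apply L{t^2·g(t)} = (-1)^2 d^2/ds^2[G(s)] with G(s) = s/(s^2 + 9):
differentiating 2 times and applying the sign gives 2*s*(s^2 - 27)/(s^2 + 9)^3.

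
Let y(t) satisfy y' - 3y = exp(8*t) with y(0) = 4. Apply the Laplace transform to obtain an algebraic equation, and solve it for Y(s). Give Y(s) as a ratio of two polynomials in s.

Y(s) = (4*s - 31)/(s^2 - 11*s + 24)

Transform both sides with L{·}.
The derivative rules (L{y'} = sY - y(0) = sY - 4) turn the left side into (s - 3)Y - (4).
The right side is L{exp(8*t)} = 1/(s - 8).
So (s - 3)Y = 1/(s - 8) + (4).
Solve for Y(s) and write it as one ratio of polynomials.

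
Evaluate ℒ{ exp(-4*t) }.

L{e^(-4t)} = 1/(s + 4).

1/(s + 4)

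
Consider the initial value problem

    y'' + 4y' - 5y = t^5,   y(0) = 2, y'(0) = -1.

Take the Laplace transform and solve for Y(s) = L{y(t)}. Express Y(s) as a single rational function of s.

Transform both sides with L{·}.
The derivative rules (L{y''} = s^2 Y - s·y(0) - y'(0) and L{y'} = sY - y(0), with y(0) = 2, y'(0) = -1) turn the left side into (s^2 + 4*s - 5)Y - (2*s + 7).
The right side is L{t^5} = 120/s^6.
So (s^2 + 4*s - 5)Y = 120/s^6 + (2*s + 7).
Solve for Y(s) and write it as one ratio of polynomials.

Y(s) = (2*s^7 + 7*s^6 + 120)/(s^8 + 4*s^7 - 5*s^6)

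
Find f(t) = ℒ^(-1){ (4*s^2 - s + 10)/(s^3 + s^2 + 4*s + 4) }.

Factor the denominator: s^3 + s^2 + 4*s + 4 = (s + 1)*(s^2 + 4).
Partial fraction decomposition gives [3/(s + 1)] + [s/(s^2 + 4)] + [-2/(s^2 + 4)].
Invert each term: 3/(s + 1) ↔ 3e^(-t); 1·s/(s^2 + 4) ↔ cos(2t); -1·2/(s^2 + 4) ↔ -sin(2t).

f(t) = -sin(2*t) + cos(2*t) + 3*exp(-t)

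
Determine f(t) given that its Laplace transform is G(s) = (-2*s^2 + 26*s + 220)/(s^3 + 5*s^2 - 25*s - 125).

f(t) = -4*t*exp(-5*t) + 3*exp(5*t) - 5*exp(-5*t)

Factor the denominator: s^3 + 5*s^2 - 25*s - 125 = (s - 5)*(s + 5)^2.
Partial fraction decomposition gives [-5/(s + 5)] + [-4/(s + 5)^2] + [3/(s - 5)].
Invert each term: -5/(s + 5) ↔ -5e^(-5t); -4/(s + 5)^2 ↔ -4t·e^(-5t); 3/(s - 5) ↔ 3e^(5t).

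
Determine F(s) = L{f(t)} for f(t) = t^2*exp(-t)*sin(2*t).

L{sin(2t)} = 2/(s^2 + 4).
Multiplying by e^(-t) shifts s → s + 1, so L{exp(-t)*sin(2*t)} = 2/((s + 1)^2 + 4).
Then apply L{t^2·g(t)} = (-1)^2 d^2/ds^2[G(s)] with G(s) = 2/((s + 1)^2 + 4):
differentiating 2 times and applying the sign gives 4*(3*s^2 + 6*s - 1)/(s^2 + 2*s + 5)^3.

F(s) = 4*(3*s^2 + 6*s - 1)/(s^2 + 2*s + 5)^3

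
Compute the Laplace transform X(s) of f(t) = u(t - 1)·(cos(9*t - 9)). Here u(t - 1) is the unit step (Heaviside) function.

X(s) = s*exp(-s)/(s^2 + 81)

By the second shifting theorem, L{u(t - c)·g(t - c)} = e^(-cs)·G(s) with c = 1 and G(s) = L{g(t)}.
L{cos(9t)} = s/(s^2 + 81).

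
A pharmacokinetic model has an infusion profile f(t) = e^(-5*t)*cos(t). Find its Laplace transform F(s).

L{cos(t)} = s/(s^2 + 1).
By the first shifting theorem, multiplying by e^(-5t) replaces s with s + 5.

F(s) = (s + 5)/((s + 5)^2 + 1)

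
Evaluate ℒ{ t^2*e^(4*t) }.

L{e^(4t)} = 1/(s - 4).
Then apply L{t^2·g(t)} = (-1)^2 d^2/ds^2[G(s)] with G(s) = 1/(s - 4):
differentiating 2 times and applying the sign gives 2/(s - 4)^3.

2/(s - 4)^3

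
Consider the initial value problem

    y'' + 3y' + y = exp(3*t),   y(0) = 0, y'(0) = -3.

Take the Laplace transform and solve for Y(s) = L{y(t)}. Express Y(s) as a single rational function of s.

Y(s) = (-3*s + 10)/(s^3 - 8*s - 3)

Transform both sides with L{·}.
With L{y''} = s^2 Y - s·y(0) - y'(0) and L{y'} = sY - y(0), with y(0) = 0, y'(0) = -3: the LHS transforms to (s^2 + 3*s + 1)Y - (-3).
The right side is L{exp(3*t)} = 1/(s - 3).
So (s^2 + 3*s + 1)Y = 1/(s - 3) + (-3).
Divide through and combine into a single rational function.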